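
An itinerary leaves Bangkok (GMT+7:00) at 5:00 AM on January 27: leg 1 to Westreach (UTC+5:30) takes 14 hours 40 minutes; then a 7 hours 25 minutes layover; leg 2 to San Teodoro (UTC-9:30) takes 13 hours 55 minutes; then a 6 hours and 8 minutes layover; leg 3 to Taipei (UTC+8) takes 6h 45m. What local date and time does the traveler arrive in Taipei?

Convert departure to UTC: 5:00 AM − 7:00 = 10:00 PM UTC on Jan 26.
Add 14 hours 40 minutes leg 1 → 12:40 PM UTC (Jan 27).
Add 7 hours 25 minutes layover in Westreach → 8:05 PM UTC.
Add 13 hours 55 minutes leg 2 → 10:00 AM UTC (Jan 28).
Add 6 hours 8 minutes layover in San Teodoro → 4:08 PM UTC.
Add 6 hours and 45 minutes leg 3 → 10:53 PM UTC.
Taipei is UTC+8:00, so local arrival = 10:53 PM + 8:00 = 6:53 AM on Jan 29.

6:53 AM on Jan 29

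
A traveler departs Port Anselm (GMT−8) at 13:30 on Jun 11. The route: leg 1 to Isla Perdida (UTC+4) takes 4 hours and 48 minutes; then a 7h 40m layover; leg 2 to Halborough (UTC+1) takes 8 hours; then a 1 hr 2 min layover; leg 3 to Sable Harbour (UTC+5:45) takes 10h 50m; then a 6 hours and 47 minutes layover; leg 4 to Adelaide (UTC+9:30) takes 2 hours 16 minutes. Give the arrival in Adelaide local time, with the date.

00:23 on Jun 14

Convert departure to UTC: 13:30 + 8:00 = 21:30 UTC on Jun 11.
Add 4 hours and 48 minutes leg 1 → 02:18 UTC (Jun 12).
Add 7 hours and 40 minutes layover in Isla Perdida → 09:58 UTC.
Add 8 hours leg 2 → 17:58 UTC.
Add 1 hour 2 minutes layover in Halborough → 19:00 UTC.
Add 10 hours and 50 minutes leg 3 → 05:50 UTC (Jun 13).
Add 6 hours and 47 minutes layover in Sable Harbour → 12:37 UTC.
Add 2 hours 16 minutes leg 4 → 14:53 UTC.
Adelaide is UTC+9:30, so local arrival = 14:53 + 9:30 = 00:23 on Jun 14.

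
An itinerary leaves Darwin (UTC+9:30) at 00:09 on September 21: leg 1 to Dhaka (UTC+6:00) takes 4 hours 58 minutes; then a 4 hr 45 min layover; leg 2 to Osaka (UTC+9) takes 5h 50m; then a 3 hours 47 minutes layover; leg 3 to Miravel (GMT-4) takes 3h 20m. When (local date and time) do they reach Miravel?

09:19 on Sep 21

Convert departure to UTC: 00:09 − 9:30 = 14:39 UTC on Sep 20.
Add 4 hours and 58 minutes leg 1 → 19:37 UTC.
Add 4 hours and 45 minutes layover in Dhaka → 00:22 UTC (Sep 21).
Add 5 hours 50 minutes leg 2 → 06:12 UTC.
Add 3 hours and 47 minutes layover in Osaka → 09:59 UTC.
Add 3 hours 20 minutes leg 3 → 13:19 UTC.
Miravel is UTC−4:00, so local arrival = 13:19 − 4:00 = 09:19 on Sep 21.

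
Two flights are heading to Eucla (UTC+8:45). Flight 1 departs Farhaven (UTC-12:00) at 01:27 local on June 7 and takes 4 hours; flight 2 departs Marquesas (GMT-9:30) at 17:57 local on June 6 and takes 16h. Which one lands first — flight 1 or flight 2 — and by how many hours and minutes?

the first, by 2 hours

Flight 1 in UTC: 01:27 + 12:00 = 13:27 on Jun 7.
+4 hours → arrive 17:27 UTC on Jun 7.
Flight 2 in UTC: 17:57 + 9:30 = 03:27 on Jun 7.
+16 hours → arrive 19:27 UTC on Jun 7.
Flight 1 lands earlier by 2 hours.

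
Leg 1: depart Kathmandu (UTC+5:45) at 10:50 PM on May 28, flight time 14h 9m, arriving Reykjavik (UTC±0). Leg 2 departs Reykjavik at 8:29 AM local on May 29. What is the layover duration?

Convert departure to UTC: 10:50 PM − 5:45 = 5:05 PM UTC on May 28.
Add 14 hours 9 minutes flight time → 7:14 AM UTC (May 29).
Reykjavik is UTC+0, so local arrival is the same: 7:14 AM on May 29.
Layover = 8:29 AM − 7:14 AM = 1 hour 15 minutes.

1 hour 15 minutes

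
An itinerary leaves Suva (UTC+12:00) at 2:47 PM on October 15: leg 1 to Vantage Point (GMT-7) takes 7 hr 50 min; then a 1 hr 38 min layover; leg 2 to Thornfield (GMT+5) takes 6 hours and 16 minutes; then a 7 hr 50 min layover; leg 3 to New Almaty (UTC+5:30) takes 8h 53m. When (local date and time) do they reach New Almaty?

Convert departure to UTC: 2:47 PM − 12:00 = 2:47 AM UTC on Oct 15.
Add 7 hours 50 minutes leg 1 → 10:37 AM UTC.
Add 1 hour and 38 minutes layover in Vantage Point → 12:15 PM UTC.
Add 6 hours 16 minutes leg 2 → 6:31 PM UTC.
Add 7 hours 50 minutes layover in Thornfield → 2:21 AM UTC (Oct 16).
Add 8 hours and 53 minutes leg 3 → 11:14 AM UTC.
New Almaty is UTC+5:30, so local arrival = 11:14 AM + 5:30 = 4:44 PM on Oct 16.

4:44 PM on October 16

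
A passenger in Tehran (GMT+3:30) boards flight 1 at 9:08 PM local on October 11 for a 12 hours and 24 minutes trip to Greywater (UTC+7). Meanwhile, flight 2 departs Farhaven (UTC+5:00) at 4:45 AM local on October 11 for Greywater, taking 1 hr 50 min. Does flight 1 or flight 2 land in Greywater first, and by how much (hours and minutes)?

the second, by 28 hours 27 minutes

Flight 1 in UTC: 9:08 PM − 3:30 = 5:38 PM on Oct 11.
+12 hours and 24 minutes → arrive 6:02 AM UTC on Oct 12.
Flight 2 in UTC: 4:45 AM − 5:00 = 11:45 PM on Oct 10.
+1 hour and 50 minutes → arrive 1:35 AM UTC on Oct 11.
Flight 2 lands earlier by 28 hours 27 minutes.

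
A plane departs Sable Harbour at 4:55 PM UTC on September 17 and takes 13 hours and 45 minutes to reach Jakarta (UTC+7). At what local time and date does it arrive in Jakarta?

1:40 PM on September 18

Departure is given in UTC: 4:55 PM on Sep 17.
Add 13 hours 45 minutes → 6:40 AM UTC (Sep 18).
Jakarta is UTC+7:00: 6:40 AM + 7:00 = 1:40 PM on Sep 18.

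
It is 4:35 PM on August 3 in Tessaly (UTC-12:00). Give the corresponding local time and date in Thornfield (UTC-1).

Thornfield is 11:00 ahead of Tessaly.
Shift by the zone difference: 4:35 PM + 11:00 = 3:35 AM on Aug 4 in Thornfield.

3:35 AM on August 4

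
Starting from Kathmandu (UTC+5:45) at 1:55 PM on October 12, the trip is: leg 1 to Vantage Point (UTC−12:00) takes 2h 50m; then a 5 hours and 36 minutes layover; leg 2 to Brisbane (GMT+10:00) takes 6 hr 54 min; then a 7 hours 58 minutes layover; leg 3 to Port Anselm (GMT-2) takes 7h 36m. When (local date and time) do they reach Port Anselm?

1:04 PM on October 13

Convert departure to UTC: 1:55 PM − 5:45 = 8:10 AM UTC on Oct 12.
Add 2 hours 50 minutes leg 1 → 11:00 AM UTC.
Add 5 hours 36 minutes layover in Vantage Point → 4:36 PM UTC.
Add 6 hours and 54 minutes leg 2 → 11:30 PM UTC.
Add 7 hours and 58 minutes layover in Brisbane → 7:28 AM UTC (Oct 13).
Add 7 hours 36 minutes leg 3 → 3:04 PM UTC.
Port Anselm is UTC−2:00, so local arrival = 3:04 PM − 2:00 = 1:04 PM on Oct 13.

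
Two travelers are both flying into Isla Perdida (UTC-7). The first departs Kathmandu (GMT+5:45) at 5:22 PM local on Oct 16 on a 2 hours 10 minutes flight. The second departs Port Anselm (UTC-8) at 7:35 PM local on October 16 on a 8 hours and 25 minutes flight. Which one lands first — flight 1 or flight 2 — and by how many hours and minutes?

the first, by 22 hours 13 minutes

Flight 1 in UTC: 5:22 PM − 5:45 = 11:37 AM on Oct 16.
+2 hours 10 minutes → arrive 1:47 PM UTC on Oct 16.
Flight 2 in UTC: 7:35 PM + 8:00 = 3:35 AM on Oct 17.
+8 hours and 25 minutes → arrive 12:00 PM UTC on Oct 17.
Flight 1 lands earlier by 22 hours 13 minutes.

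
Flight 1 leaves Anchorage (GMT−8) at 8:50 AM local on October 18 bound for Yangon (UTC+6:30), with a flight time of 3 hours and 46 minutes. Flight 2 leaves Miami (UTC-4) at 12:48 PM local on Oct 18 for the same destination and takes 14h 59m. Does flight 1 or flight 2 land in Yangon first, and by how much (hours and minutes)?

Flight 1 in UTC: 8:50 AM + 8:00 = 4:50 PM on Oct 18.
+3 hours and 46 minutes → arrive 8:36 PM UTC on Oct 18.
Flight 2 in UTC: 12:48 PM + 4:00 = 4:48 PM on Oct 18.
+14 hours and 59 minutes → arrive 7:47 AM UTC on Oct 19.
Flight 1 lands earlier by 11 hours 11 minutes.

the first, by 11 hours 11 minutes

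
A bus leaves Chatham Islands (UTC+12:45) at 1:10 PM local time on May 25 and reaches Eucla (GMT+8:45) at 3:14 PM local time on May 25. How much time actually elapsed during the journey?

Departure in UTC: 1:10 PM − 12:45 = 12:25 AM on May 25.
Arrival in UTC: 3:14 PM − 8:45 = 6:29 AM on May 25.
Elapsed = 6:29 AM − 12:25 AM = 6 hours 4 minutes.

6 hours 4 minutes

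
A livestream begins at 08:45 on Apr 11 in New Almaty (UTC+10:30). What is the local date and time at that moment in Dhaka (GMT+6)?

Dhaka is 4:30 behind New Almaty.
Shift by the zone difference: 08:45 − 4:30 = 04:15 on Apr 11 in Dhaka.

04:15 on April 11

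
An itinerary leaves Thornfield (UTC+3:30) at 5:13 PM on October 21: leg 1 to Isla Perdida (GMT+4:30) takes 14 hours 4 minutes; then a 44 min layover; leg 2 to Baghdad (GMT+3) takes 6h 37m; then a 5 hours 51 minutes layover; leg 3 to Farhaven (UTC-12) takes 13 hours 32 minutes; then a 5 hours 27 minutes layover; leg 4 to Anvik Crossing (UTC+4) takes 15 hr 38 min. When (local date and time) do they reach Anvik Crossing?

Convert departure to UTC: 5:13 PM − 3:30 = 1:43 PM UTC on Oct 21.
Add 14 hours and 4 minutes leg 1 → 3:47 AM UTC (Oct 22).
Add 44 minutes layover in Isla Perdida → 4:31 AM UTC.
Add 6 hours 37 minutes leg 2 → 11:08 AM UTC.
Add 5 hours and 51 minutes layover in Baghdad → 4:59 PM UTC.
Add 13 hours and 32 minutes leg 3 → 6:31 AM UTC (Oct 23).
Add 5 hours and 27 minutes layover in Farhaven → 11:58 AM UTC.
Add 15 hours 38 minutes leg 4 → 3:36 AM UTC (Oct 24).
Anvik Crossing is UTC+4:00, so local arrival = 3:36 AM + 4:00 = 7:36 AM on Oct 24.

7:36 AM on Oct 24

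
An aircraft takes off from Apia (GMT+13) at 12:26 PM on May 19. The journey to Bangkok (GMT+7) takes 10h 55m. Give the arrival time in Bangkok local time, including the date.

Convert departure to UTC: 12:26 PM − 13:00 = 11:26 PM UTC on May 18.
Add 10 hours 55 minutes travel time → 10:21 AM UTC (May 19).
Bangkok is UTC+7:00, so local arrival = 10:21 AM + 7:00 = 5:21 PM on May 19.

5:21 PM on May 19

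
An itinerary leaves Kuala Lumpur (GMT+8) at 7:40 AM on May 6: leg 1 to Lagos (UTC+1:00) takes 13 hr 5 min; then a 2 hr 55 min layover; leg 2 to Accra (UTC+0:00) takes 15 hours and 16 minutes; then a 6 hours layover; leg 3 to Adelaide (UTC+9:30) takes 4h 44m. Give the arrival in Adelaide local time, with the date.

3:10 AM on May 8

Convert departure to UTC: 7:40 AM − 8:00 = 11:40 PM UTC on May 5.
Add 13 hours 5 minutes leg 1 → 12:45 PM UTC (May 6).
Add 2 hours 55 minutes layover in Lagos → 3:40 PM UTC.
Add 15 hours 16 minutes leg 2 → 6:56 AM UTC (May 7).
Add 6 hours layover in Accra → 12:56 PM UTC.
Add 4 hours 44 minutes leg 3 → 5:40 PM UTC.
Adelaide is UTC+9:30, so local arrival = 5:40 PM + 9:30 = 3:10 AM on May 8.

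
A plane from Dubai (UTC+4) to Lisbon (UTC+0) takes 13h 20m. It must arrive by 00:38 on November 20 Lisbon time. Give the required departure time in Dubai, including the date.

15:18 on November 19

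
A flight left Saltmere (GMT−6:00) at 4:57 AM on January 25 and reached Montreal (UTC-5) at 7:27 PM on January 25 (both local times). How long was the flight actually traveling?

Departure in UTC: 4:57 AM + 6:00 = 10:57 AM on Jan 25.
Arrival in UTC: 7:27 PM + 5:00 = 12:27 AM on Jan 26.
Elapsed = 12:27 AM − 10:57 AM (+1 day) = 13 hours 30 minutes.

13 hours 30 minutes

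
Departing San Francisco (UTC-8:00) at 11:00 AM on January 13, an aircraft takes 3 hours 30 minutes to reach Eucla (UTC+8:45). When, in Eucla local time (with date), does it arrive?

7:15 AM on Jan 14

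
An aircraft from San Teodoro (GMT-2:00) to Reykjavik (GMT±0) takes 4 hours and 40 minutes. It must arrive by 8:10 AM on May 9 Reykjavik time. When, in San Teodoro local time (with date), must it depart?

1:30 AM on May 9

Target arrival is already UTC: 8:10 AM on May 9.
Subtract 4 hours and 40 minutes → departure 3:30 AM UTC on May 9.
San Teodoro is UTC−2:00: 3:30 AM − 2:00 = 1:30 AM on May 9.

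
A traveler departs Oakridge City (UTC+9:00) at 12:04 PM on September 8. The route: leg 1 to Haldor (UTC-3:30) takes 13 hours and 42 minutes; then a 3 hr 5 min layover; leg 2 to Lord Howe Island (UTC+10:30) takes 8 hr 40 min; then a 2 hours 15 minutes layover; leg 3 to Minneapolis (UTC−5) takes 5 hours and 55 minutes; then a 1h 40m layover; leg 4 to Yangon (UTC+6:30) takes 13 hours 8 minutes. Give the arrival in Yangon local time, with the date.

9:59 AM on September 10

Convert departure to UTC: 12:04 PM − 9:00 = 3:04 AM UTC on Sep 8.
Add 13 hours and 42 minutes leg 1 → 4:46 PM UTC.
Add 3 hours and 5 minutes layover in Haldor → 7:51 PM UTC.
Add 8 hours and 40 minutes leg 2 → 4:31 AM UTC (Sep 9).
Add 2 hours and 15 minutes layover in Lord Howe Island → 6:46 AM UTC.
Add 5 hours 55 minutes leg 3 → 12:41 PM UTC.
Add 1 hour and 40 minutes layover in Minneapolis → 2:21 PM UTC.
Add 13 hours and 8 minutes leg 4 → 3:29 AM UTC (Sep 10).
Yangon is UTC+6:30, so local arrival = 3:29 AM + 6:30 = 9:59 AM on Sep 10.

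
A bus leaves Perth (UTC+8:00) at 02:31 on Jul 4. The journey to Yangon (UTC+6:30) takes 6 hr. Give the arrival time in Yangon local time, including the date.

Yangon is 1:30 behind Perth.
After 6 hours it is 08:31 in Perth.
Shift by the zone difference: 08:31 − 1:30 = 07:01 on Jul 4 in Yangon.

07:01 on Jul 4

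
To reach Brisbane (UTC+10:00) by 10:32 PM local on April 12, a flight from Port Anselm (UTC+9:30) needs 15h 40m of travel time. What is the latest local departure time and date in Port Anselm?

Target arrival in UTC: 10:32 PM − 10:00 = 12:32 PM on Apr 12.
Subtract 15 hours and 40 minutes → departure 8:52 PM UTC on Apr 11.
Port Anselm is UTC+9:30: 8:52 PM + 9:30 = 6:22 AM on Apr 12.

6:22 AM on Apr 12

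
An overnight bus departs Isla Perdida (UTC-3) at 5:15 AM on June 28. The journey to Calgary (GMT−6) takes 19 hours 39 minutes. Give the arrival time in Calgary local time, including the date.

9:54 PM on June 28

Convert departure to UTC: 5:15 AM + 3:00 = 8:15 AM UTC on Jun 28.
Add 19 hours 39 minutes travel time → 3:54 AM UTC (Jun 29).
Calgary is UTC−6:00, so local arrival = 3:54 AM − 6:00 = 9:54 PM on Jun 28.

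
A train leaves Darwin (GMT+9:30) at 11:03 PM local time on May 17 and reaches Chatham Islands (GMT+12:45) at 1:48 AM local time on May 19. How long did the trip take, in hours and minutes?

Departure in UTC: 11:03 PM − 9:30 = 1:33 PM on May 17.
Arrival in UTC: 1:48 AM − 12:45 = 1:03 PM on May 18.
Elapsed = 1:03 PM − 1:33 PM (+1 day) = 23 hours 30 minutes.

23 hours 30 minutes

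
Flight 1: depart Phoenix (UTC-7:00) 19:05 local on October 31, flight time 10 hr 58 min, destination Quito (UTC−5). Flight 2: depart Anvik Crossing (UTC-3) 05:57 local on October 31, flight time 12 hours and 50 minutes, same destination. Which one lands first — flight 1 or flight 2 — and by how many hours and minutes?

Flight 1 in UTC: 19:05 + 7:00 = 02:05 on Nov 1.
+10 hours 58 minutes → arrive 13:03 UTC on Nov 1.
Flight 2 in UTC: 05:57 + 3:00 = 08:57 on Oct 31.
+12 hours and 50 minutes → arrive 21:47 UTC on Oct 31.
Flight 2 lands earlier by 15 hours 16 minutes.

the second, by 15 hours 16 minutes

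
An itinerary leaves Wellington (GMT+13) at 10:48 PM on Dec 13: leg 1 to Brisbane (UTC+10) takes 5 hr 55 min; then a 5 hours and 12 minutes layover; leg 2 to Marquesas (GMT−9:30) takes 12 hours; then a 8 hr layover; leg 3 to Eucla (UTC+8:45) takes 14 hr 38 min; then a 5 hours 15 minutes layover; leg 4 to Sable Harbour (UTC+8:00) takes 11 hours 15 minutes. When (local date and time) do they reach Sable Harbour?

8:03 AM on December 16

Convert departure to UTC: 10:48 PM − 13:00 = 9:48 AM UTC on Dec 13.
Add 5 hours 55 minutes leg 1 → 3:43 PM UTC.
Add 5 hours 12 minutes layover in Brisbane → 8:55 PM UTC.
Add 12 hours leg 2 → 8:55 AM UTC (Dec 14).
Add 8 hours layover in Marquesas → 4:55 PM UTC.
Add 14 hours and 38 minutes leg 3 → 7:33 AM UTC (Dec 15).
Add 5 hours and 15 minutes layover in Eucla → 12:48 PM UTC.
Add 11 hours and 15 minutes leg 4 → 12:03 AM UTC (Dec 16).
Sable Harbour is UTC+8:00, so local arrival = 12:03 AM + 8:00 = 8:03 AM on Dec 16.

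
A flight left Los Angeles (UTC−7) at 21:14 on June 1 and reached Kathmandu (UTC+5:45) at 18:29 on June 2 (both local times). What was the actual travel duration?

8 hours 30 minutes

Departure in UTC: 21:14 + 7:00 = 04:14 on Jun 2.
Arrival in UTC: 18:29 − 5:45 = 12:44 on Jun 2.
Elapsed = 12:44 − 04:14 = 8 hours 30 minutes.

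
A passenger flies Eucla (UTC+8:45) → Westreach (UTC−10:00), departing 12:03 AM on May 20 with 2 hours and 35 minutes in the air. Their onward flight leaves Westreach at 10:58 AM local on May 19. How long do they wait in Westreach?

3 hours 5 minutes

Convert departure to UTC: 12:03 AM − 8:45 = 3:18 PM UTC on May 19.
Add 2 hours and 35 minutes flight time → 5:53 PM UTC.
Westreach is UTC−10:00, so local arrival = 5:53 PM − 10:00 = 7:53 AM on May 19.
Layover = 10:58 AM − 7:53 AM = 3 hours 5 minutes.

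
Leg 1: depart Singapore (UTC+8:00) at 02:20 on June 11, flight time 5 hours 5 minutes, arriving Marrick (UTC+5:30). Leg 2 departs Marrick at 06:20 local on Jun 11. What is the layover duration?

1 hour 25 minutes

Convert departure to UTC: 02:20 − 8:00 = 18:20 UTC on Jun 10.
Add 5 hours and 5 minutes flight time → 23:25 UTC.
Marrick is UTC+5:30, so local arrival = 23:25 + 5:30 = 04:55 on Jun 11.
Layover = 06:20 − 04:55 = 1 hour 25 minutes.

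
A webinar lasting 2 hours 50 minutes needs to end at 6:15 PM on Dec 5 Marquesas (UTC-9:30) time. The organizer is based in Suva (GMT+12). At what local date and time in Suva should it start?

12:55 PM on December 6

Target end time in UTC: 6:15 PM + 9:30 = 3:45 AM on Dec 6.
Subtract 2 hours and 50 minutes → start 12:55 AM UTC on Dec 6.
Suva is UTC+12:00: 12:55 AM + 12:00 = 12:55 PM on Dec 6.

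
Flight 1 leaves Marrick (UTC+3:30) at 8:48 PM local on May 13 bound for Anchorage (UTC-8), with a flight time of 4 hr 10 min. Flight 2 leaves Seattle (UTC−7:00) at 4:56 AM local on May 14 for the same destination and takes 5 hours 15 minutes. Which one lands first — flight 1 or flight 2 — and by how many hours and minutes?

Flight 1 in UTC: 8:48 PM − 3:30 = 5:18 PM on May 13.
+4 hours and 10 minutes → arrive 9:28 PM UTC on May 13.
Flight 2 in UTC: 4:56 AM + 7:00 = 11:56 AM on May 14.
+5 hours 15 minutes → arrive 5:11 PM UTC on May 14.
Flight 1 lands earlier by 19 hours 43 minutes.

the first, by 19 hours 43 minutes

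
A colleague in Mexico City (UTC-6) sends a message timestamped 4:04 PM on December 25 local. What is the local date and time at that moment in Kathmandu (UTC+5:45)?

3:49 AM on December 26

In UTC: 4:04 PM + 6:00 = 10:04 PM on Dec 25.
Kathmandu is UTC+5:45: 10:04 PM + 5:45 = 3:49 AM on Dec 26.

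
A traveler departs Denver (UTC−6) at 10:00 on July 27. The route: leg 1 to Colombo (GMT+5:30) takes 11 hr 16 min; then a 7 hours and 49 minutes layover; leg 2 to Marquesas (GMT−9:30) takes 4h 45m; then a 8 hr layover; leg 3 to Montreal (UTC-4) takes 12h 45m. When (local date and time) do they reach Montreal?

08:35 on Jul 29

Convert departure to UTC: 10:00 + 6:00 = 16:00 UTC on Jul 27.
Add 11 hours and 16 minutes leg 1 → 03:16 UTC (Jul 28).
Add 7 hours and 49 minutes layover in Colombo → 11:05 UTC.
Add 4 hours 45 minutes leg 2 → 15:50 UTC.
Add 8 hours layover in Marquesas → 23:50 UTC.
Add 12 hours 45 minutes leg 3 → 12:35 UTC (Jul 29).
Montreal is UTC−4:00, so local arrival = 12:35 − 4:00 = 08:35 on Jul 29.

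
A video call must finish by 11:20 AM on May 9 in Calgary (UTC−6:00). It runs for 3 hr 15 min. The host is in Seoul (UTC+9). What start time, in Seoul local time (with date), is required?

11:05 PM on May 9

Target end time in UTC: 11:20 AM + 6:00 = 5:20 PM on May 9.
Subtract 3 hours 15 minutes → start 2:05 PM UTC on May 9.
Seoul is UTC+9:00: 2:05 PM + 9:00 = 11:05 PM on May 9.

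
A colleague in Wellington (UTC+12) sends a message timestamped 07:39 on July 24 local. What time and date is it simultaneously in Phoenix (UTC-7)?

12:39 on July 23

Phoenix is 19:00 behind Wellington.
Shift by the zone difference: 07:39 − 19:00 = 12:39 on Jul 23 in Phoenix.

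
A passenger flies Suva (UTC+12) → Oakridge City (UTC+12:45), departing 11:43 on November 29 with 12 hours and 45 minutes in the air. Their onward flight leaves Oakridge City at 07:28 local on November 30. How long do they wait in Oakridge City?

6 hours 15 minutes

Convert departure to UTC: 11:43 − 12:00 = 23:43 UTC on Nov 28.
Add 12 hours and 45 minutes flight time → 12:28 UTC (Nov 29).
Oakridge City is UTC+12:45, so local arrival = 12:28 + 12:45 = 01:13 on Nov 30.
Layover = 07:28 − 01:13 = 6 hours 15 minutes.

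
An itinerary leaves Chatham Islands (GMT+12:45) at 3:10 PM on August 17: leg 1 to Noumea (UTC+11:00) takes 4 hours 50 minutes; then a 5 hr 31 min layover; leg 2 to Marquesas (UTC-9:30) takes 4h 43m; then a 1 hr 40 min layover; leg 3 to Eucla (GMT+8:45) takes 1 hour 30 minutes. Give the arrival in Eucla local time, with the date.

Convert departure to UTC: 3:10 PM − 12:45 = 2:25 AM UTC on Aug 17.
Add 4 hours 50 minutes leg 1 → 7:15 AM UTC.
Add 5 hours and 31 minutes layover in Noumea → 12:46 PM UTC.
Add 4 hours 43 minutes leg 2 → 5:29 PM UTC.
Add 1 hour 40 minutes layover in Marquesas → 7:09 PM UTC.
Add 1 hour 30 minutes leg 3 → 8:39 PM UTC.
Eucla is UTC+8:45, so local arrival = 8:39 PM + 8:45 = 5:24 AM on Aug 18.

5:24 AM on Aug 18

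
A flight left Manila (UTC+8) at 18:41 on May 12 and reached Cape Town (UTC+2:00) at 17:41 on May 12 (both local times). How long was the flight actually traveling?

Cape Town is 6:00 behind Manila.
Clock-face elapsed time (ignoring zones) is −1 hour.
Actual elapsed = −1 hour + 6:00 = 5 hours.

5 hours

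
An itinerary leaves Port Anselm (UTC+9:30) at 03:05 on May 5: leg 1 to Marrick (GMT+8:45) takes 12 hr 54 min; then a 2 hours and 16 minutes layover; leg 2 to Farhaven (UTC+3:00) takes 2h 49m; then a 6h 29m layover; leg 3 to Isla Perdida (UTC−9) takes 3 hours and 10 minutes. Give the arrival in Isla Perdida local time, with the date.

Convert departure to UTC: 03:05 − 9:30 = 17:35 UTC on May 4.
Add 12 hours and 54 minutes leg 1 → 06:29 UTC (May 5).
Add 2 hours and 16 minutes layover in Marrick → 08:45 UTC.
Add 2 hours 49 minutes leg 2 → 11:34 UTC.
Add 6 hours and 29 minutes layover in Farhaven → 18:03 UTC.
Add 3 hours and 10 minutes leg 3 → 21:13 UTC.
Isla Perdida is UTC−9:00, so local arrival = 21:13 − 9:00 = 12:13 on May 5.

12:13 on May 5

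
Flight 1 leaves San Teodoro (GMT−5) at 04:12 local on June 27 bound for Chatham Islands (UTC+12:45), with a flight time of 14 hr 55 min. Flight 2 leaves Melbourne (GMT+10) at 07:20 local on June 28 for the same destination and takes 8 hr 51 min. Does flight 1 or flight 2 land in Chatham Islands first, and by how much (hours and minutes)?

the first, by 6 hours 4 minutes

Flight 1 in UTC: 04:12 + 5:00 = 09:12 on Jun 27.
+14 hours 55 minutes → arrive 00:07 UTC on Jun 28.
Flight 2 in UTC: 07:20 − 10:00 = 21:20 on Jun 27.
+8 hours 51 minutes → arrive 06:11 UTC on Jun 28.
Flight 1 lands earlier by 6 hours 4 minutes.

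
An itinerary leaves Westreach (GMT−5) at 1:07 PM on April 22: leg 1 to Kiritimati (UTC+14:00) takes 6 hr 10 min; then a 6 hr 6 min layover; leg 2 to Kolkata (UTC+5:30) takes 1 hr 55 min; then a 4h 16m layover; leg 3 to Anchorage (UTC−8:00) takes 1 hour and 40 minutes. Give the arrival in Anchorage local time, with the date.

6:14 AM on Apr 23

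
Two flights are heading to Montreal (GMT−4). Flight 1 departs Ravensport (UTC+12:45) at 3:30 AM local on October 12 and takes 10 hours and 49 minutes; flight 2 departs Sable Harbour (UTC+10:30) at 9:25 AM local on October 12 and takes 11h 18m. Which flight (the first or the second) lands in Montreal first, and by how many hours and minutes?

the first, by 8 hours 39 minutes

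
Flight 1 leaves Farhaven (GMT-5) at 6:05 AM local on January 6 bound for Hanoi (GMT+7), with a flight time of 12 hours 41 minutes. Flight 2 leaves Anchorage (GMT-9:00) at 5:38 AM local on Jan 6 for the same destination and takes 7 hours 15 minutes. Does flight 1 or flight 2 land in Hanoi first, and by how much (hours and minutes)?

the second, by 1 hour 53 minutes

Flight 1 in UTC: 6:05 AM + 5:00 = 11:05 AM on Jan 6.
+12 hours and 41 minutes → arrive 11:46 PM UTC on Jan 6.
Flight 2 in UTC: 5:38 AM + 9:00 = 2:38 PM on Jan 6.
+7 hours and 15 minutes → arrive 9:53 PM UTC on Jan 6.
Flight 2 lands earlier by 1 hour 53 minutes.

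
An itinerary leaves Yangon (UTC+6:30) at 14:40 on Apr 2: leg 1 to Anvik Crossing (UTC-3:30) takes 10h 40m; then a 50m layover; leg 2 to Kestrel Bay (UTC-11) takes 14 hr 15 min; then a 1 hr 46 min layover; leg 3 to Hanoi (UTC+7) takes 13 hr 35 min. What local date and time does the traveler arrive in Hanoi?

08:16 on Apr 4

Convert departure to UTC: 14:40 − 6:30 = 08:10 UTC on Apr 2.
Add 10 hours 40 minutes leg 1 → 18:50 UTC.
Add 50 minutes layover in Anvik Crossing → 19:40 UTC.
Add 14 hours and 15 minutes leg 2 → 09:55 UTC (Apr 3).
Add 1 hour and 46 minutes layover in Kestrel Bay → 11:41 UTC.
Add 13 hours and 35 minutes leg 3 → 01:16 UTC (Apr 4).
Hanoi is UTC+7:00, so local arrival = 01:16 + 7:00 = 08:16 on Apr 4.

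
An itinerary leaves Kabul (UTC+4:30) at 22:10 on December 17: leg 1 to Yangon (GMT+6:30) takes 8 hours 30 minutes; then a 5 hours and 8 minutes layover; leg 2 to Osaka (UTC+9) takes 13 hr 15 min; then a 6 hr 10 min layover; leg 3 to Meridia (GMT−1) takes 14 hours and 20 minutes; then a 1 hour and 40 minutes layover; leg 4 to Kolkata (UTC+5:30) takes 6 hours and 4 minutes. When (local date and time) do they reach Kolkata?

06:17 on December 20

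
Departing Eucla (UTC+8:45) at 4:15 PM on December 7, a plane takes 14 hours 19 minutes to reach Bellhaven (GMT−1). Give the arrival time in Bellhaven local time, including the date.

8:49 PM on Dec 7

Convert departure to UTC: 4:15 PM − 8:45 = 7:30 AM UTC on Dec 7.
Add 14 hours 19 minutes travel time → 9:49 PM UTC.
Bellhaven is UTC−1:00, so local arrival = 9:49 PM − 1:00 = 8:49 PM on Dec 7.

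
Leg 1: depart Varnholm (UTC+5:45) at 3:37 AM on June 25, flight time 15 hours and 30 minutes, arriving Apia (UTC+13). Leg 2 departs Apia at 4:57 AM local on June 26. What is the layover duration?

2 hours 35 minutes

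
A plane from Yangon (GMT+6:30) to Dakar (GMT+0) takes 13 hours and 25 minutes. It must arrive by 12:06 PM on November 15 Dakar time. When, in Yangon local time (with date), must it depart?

Target arrival is already UTC: 12:06 PM on Nov 15.
Subtract 13 hours 25 minutes → departure 10:41 PM UTC on Nov 14.
Yangon is UTC+6:30: 10:41 PM + 6:30 = 5:11 AM on Nov 15.

5:11 AM on November 15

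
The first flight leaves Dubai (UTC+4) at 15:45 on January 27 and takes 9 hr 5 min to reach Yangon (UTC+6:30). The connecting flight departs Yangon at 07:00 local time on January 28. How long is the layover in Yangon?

3 hours 40 minutes

Convert departure to UTC: 15:45 − 4:00 = 11:45 UTC on Jan 27.
Add 9 hours and 5 minutes flight time → 20:50 UTC.
Yangon is UTC+6:30, so local arrival = 20:50 + 6:30 = 03:20 on Jan 28.
Layover = 07:00 − 03:20 = 3 hours 40 minutes.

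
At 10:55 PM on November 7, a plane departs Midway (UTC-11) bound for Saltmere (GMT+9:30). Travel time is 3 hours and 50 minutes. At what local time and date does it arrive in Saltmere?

Convert departure to UTC: 10:55 PM + 11:00 = 9:55 AM UTC on Nov 8.
Add 3 hours 50 minutes travel time → 1:45 PM UTC.
Saltmere is UTC+9:30, so local arrival = 1:45 PM + 9:30 = 11:15 PM on Nov 8.

11:15 PM on Nov 8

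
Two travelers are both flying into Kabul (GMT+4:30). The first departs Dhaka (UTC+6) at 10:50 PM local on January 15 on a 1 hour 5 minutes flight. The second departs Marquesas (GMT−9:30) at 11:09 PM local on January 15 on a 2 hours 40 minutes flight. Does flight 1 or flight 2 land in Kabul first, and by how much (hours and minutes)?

the first, by 17 hours 24 minutes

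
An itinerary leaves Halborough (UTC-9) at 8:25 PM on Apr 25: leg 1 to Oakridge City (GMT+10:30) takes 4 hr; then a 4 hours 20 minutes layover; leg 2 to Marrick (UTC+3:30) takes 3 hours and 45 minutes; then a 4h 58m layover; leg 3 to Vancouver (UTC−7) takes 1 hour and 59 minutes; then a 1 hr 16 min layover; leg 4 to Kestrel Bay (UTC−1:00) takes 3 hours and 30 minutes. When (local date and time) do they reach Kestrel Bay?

Convert departure to UTC: 8:25 PM + 9:00 = 5:25 AM UTC on Apr 26.
Add 4 hours leg 1 → 9:25 AM UTC.
Add 4 hours 20 minutes layover in Oakridge City → 1:45 PM UTC.
Add 3 hours 45 minutes leg 2 → 5:30 PM UTC.
Add 4 hours 58 minutes layover in Marrick → 10:28 PM UTC.
Add 1 hour 59 minutes leg 3 → 12:27 AM UTC (Apr 27).
Add 1 hour 16 minutes layover in Vancouver → 1:43 AM UTC.
Add 3 hours 30 minutes leg 4 → 5:13 AM UTC.
Kestrel Bay is UTC−1:00, so local arrival = 5:13 AM − 1:00 = 4:13 AM on Apr 27.

4:13 AM on Apr 27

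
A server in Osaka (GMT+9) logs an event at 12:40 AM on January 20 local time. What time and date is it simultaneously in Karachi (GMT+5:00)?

8:40 PM on Jan 19

In UTC: 12:40 AM − 9:00 = 3:40 PM on Jan 19.
Karachi is UTC+5:00: 3:40 PM + 5:00 = 8:40 PM on Jan 19.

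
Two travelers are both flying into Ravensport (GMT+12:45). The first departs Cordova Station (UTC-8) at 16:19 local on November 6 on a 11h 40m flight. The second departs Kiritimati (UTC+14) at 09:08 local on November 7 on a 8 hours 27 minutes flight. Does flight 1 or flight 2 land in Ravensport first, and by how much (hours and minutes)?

Flight 1 in UTC: 16:19 + 8:00 = 00:19 on Nov 7.
+11 hours and 40 minutes → arrive 11:59 UTC on Nov 7.
Flight 2 in UTC: 09:08 − 14:00 = 19:08 on Nov 6.
+8 hours 27 minutes → arrive 03:35 UTC on Nov 7.
Flight 2 lands earlier by 8 hours 24 minutes.

the second, by 8 hours 24 minutes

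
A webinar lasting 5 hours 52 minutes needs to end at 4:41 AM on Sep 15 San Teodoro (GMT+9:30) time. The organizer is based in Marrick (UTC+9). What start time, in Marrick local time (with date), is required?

Target end time in UTC: 4:41 AM − 9:30 = 7:11 PM on Sep 14.
Subtract 5 hours 52 minutes → start 1:19 PM UTC on Sep 14.
Marrick is UTC+9:00: 1:19 PM + 9:00 = 10:19 PM on Sep 14.

10:19 PM on September 14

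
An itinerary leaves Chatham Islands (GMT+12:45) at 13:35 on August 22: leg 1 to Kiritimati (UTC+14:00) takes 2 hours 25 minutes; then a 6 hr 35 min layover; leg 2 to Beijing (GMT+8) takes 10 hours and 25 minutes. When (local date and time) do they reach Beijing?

04:15 on August 23

Convert departure to UTC: 13:35 − 12:45 = 00:50 UTC on Aug 22.
Add 2 hours and 25 minutes leg 1 → 03:15 UTC.
Add 6 hours and 35 minutes layover in Kiritimati → 09:50 UTC.
Add 10 hours and 25 minutes leg 2 → 20:15 UTC.
Beijing is UTC+8:00, so local arrival = 20:15 + 8:00 = 04:15 on Aug 23.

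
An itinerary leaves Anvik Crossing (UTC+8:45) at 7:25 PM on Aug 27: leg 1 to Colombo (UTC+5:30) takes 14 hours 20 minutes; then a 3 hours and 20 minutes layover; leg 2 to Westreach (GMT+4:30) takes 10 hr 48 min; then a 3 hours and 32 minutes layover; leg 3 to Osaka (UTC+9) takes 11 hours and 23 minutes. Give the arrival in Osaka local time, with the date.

3:03 PM on August 29

Convert departure to UTC: 7:25 PM − 8:45 = 10:40 AM UTC on Aug 27.
Add 14 hours and 20 minutes leg 1 → 1:00 AM UTC (Aug 28).
Add 3 hours 20 minutes layover in Colombo → 4:20 AM UTC.
Add 10 hours 48 minutes leg 2 → 3:08 PM UTC.
Add 3 hours and 32 minutes layover in Westreach → 6:40 PM UTC.
Add 11 hours 23 minutes leg 3 → 6:03 AM UTC (Aug 29).
Osaka is UTC+9:00, so local arrival = 6:03 AM + 9:00 = 3:03 PM on Aug 29.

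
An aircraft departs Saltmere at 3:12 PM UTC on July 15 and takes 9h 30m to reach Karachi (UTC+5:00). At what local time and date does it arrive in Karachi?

5:42 AM on July 16

Departure is given in UTC: 3:12 PM on Jul 15.
Add 9 hours 30 minutes → 12:42 AM UTC (Jul 16).
Karachi is UTC+5:00: 12:42 AM + 5:00 = 5:42 AM on Jul 16.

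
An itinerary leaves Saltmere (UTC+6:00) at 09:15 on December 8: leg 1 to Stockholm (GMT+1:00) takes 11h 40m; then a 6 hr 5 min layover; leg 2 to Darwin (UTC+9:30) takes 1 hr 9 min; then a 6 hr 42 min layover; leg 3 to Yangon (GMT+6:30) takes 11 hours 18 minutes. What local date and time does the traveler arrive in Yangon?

22:39 on Dec 9

Convert departure to UTC: 09:15 − 6:00 = 03:15 UTC on Dec 8.
Add 11 hours and 40 minutes leg 1 → 14:55 UTC.
Add 6 hours 5 minutes layover in Stockholm → 21:00 UTC.
Add 1 hour and 9 minutes leg 2 → 22:09 UTC.
Add 6 hours 42 minutes layover in Darwin → 04:51 UTC (Dec 9).
Add 11 hours and 18 minutes leg 3 → 16:09 UTC.
Yangon is UTC+6:30, so local arrival = 16:09 + 6:30 = 22:39 on Dec 9.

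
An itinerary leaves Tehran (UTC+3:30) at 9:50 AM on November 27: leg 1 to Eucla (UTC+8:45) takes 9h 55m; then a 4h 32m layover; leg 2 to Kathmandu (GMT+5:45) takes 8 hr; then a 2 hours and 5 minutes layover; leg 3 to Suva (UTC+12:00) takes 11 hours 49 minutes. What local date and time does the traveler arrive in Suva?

6:41 AM on November 29

Convert departure to UTC: 9:50 AM − 3:30 = 6:20 AM UTC on Nov 27.
Add 9 hours 55 minutes leg 1 → 4:15 PM UTC.
Add 4 hours and 32 minutes layover in Eucla → 8:47 PM UTC.
Add 8 hours leg 2 → 4:47 AM UTC (Nov 28).
Add 2 hours and 5 minutes layover in Kathmandu → 6:52 AM UTC.
Add 11 hours 49 minutes leg 3 → 6:41 PM UTC.
Suva is UTC+12:00, so local arrival = 6:41 PM + 12:00 = 6:41 AM on Nov 29.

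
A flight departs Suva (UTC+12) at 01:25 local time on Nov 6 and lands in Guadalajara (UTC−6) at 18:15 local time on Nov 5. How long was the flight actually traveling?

Guadalajara is 18:00 behind Suva.
Clock-face elapsed time (ignoring zones) is −7 hours 10 minutes.
Actual elapsed = −7 hours 10 minutes + 18:00 = 10 hours 50 minutes.

10 hours 50 minutes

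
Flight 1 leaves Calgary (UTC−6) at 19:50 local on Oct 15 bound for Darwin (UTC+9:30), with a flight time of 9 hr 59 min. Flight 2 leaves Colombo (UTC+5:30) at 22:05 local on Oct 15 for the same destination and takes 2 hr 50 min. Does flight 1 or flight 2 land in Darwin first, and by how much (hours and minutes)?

the second, by 16 hours 24 minutes

Flight 1 in UTC: 19:50 + 6:00 = 01:50 on Oct 16.
+9 hours 59 minutes → arrive 11:49 UTC on Oct 16.
Flight 2 in UTC: 22:05 − 5:30 = 16:35 on Oct 15.
+2 hours and 50 minutes → arrive 19:25 UTC on Oct 15.
Flight 2 lands earlier by 16 hours 24 minutes.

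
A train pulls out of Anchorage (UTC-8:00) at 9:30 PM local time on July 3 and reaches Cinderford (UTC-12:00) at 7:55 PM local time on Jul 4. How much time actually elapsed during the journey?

Departure in UTC: 9:30 PM + 8:00 = 5:30 AM on Jul 4.
Arrival in UTC: 7:55 PM + 12:00 = 7:55 AM on Jul 5.
Elapsed = 7:55 AM − 5:30 AM (+1 day) = 26 hours 25 minutes.

26 hours 25 minutes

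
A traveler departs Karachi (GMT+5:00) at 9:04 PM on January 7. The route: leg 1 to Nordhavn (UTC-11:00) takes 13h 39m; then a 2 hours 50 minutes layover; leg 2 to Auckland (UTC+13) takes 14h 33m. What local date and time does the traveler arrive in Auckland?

12:06 PM on Jan 9

Convert departure to UTC: 9:04 PM − 5:00 = 4:04 PM UTC on Jan 7.
Add 13 hours 39 minutes leg 1 → 5:43 AM UTC (Jan 8).
Add 2 hours and 50 minutes layover in Nordhavn → 8:33 AM UTC.
Add 14 hours and 33 minutes leg 2 → 11:06 PM UTC.
Auckland is UTC+13:00, so local arrival = 11:06 PM + 13:00 = 12:06 PM on Jan 9.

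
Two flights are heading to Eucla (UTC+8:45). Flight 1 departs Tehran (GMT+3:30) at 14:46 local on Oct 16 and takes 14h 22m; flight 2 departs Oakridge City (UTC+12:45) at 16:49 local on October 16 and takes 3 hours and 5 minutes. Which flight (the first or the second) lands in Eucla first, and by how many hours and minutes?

Flight 1 in UTC: 14:46 − 3:30 = 11:16 on Oct 16.
+14 hours 22 minutes → arrive 01:38 UTC on Oct 17.
Flight 2 in UTC: 16:49 − 12:45 = 04:04 on Oct 16.
+3 hours 5 minutes → arrive 07:09 UTC on Oct 16.
Flight 2 lands earlier by 18 hours 29 minutes.

the second, by 18 hours 29 minutes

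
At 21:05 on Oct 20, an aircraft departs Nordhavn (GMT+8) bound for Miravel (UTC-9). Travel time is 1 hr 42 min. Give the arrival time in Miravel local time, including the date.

05:47 on October 20

Miravel is 17:00 behind Nordhavn.
After 1 hour and 42 minutes it is 22:47 in Nordhavn.
Shift by the zone difference: 22:47 − 17:00 = 05:47 on Oct 20 in Miravel.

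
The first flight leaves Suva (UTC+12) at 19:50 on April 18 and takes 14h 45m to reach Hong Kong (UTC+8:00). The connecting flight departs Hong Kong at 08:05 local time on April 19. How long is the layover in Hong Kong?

1 hour 30 minutes

Convert departure to UTC: 19:50 − 12:00 = 07:50 UTC on Apr 18.
Add 14 hours and 45 minutes flight time → 22:35 UTC.
Hong Kong is UTC+8:00, so local arrival = 22:35 + 8:00 = 06:35 on Apr 19.
Layover = 08:05 − 06:35 = 1 hour 30 minutes.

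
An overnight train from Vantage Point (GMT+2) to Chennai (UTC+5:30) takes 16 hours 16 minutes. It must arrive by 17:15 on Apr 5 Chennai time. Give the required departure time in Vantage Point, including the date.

Target arrival in UTC: 17:15 − 5:30 = 11:45 on Apr 5.
Subtract 16 hours and 16 minutes → departure 19:29 UTC on Apr 4.
Vantage Point is UTC+2:00: 19:29 + 2:00 = 21:29 on Apr 4.

21:29 on April 4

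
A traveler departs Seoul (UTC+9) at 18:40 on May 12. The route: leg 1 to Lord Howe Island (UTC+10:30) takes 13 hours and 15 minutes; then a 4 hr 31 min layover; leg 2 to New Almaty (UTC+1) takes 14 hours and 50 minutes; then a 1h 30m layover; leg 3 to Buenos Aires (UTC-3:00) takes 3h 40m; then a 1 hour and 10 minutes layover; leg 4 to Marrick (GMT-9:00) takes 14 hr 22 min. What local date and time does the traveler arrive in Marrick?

05:58 on May 14

Convert departure to UTC: 18:40 − 9:00 = 09:40 UTC on May 12.
Add 13 hours 15 minutes leg 1 → 22:55 UTC.
Add 4 hours 31 minutes layover in Lord Howe Island → 03:26 UTC (May 13).
Add 14 hours 50 minutes leg 2 → 18:16 UTC.
Add 1 hour 30 minutes layover in New Almaty → 19:46 UTC.
Add 3 hours 40 minutes leg 3 → 23:26 UTC.
Add 1 hour and 10 minutes layover in Buenos Aires → 00:36 UTC (May 14).
Add 14 hours 22 minutes leg 4 → 14:58 UTC.
Marrick is UTC−9:00, so local arrival = 14:58 − 9:00 = 05:58 on May 14.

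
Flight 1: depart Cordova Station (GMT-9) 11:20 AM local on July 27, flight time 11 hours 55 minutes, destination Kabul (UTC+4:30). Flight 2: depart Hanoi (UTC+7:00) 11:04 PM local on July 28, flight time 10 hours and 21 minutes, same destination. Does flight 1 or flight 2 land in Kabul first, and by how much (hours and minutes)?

the first, by 18 hours 10 minutes

Flight 1 in UTC: 11:20 AM + 9:00 = 8:20 PM on Jul 27.
+11 hours and 55 minutes → arrive 8:15 AM UTC on Jul 28.
Flight 2 in UTC: 11:04 PM − 7:00 = 4:04 PM on Jul 28.
+10 hours 21 minutes → arrive 2:25 AM UTC on Jul 29.
Flight 1 lands earlier by 18 hours 10 minutes.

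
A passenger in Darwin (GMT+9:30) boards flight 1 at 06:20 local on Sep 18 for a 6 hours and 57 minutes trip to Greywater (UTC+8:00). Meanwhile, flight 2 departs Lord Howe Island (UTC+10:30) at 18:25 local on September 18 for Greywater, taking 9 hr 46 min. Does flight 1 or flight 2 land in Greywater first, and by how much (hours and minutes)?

the first, by 13 hours 54 minutes

Flight 1 in UTC: 06:20 − 9:30 = 20:50 on Sep 17.
+6 hours 57 minutes → arrive 03:47 UTC on Sep 18.
Flight 2 in UTC: 18:25 − 10:30 = 07:55 on Sep 18.
+9 hours 46 minutes → arrive 17:41 UTC on Sep 18.
Flight 1 lands earlier by 13 hours 54 minutes.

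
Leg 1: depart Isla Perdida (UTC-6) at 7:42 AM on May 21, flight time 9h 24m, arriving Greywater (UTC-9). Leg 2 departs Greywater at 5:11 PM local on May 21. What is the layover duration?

3 hours 5 minutes

Convert departure to UTC: 7:42 AM + 6:00 = 1:42 PM UTC on May 21.
Add 9 hours and 24 minutes flight time → 11:06 PM UTC.
Greywater is UTC−9:00, so local arrival = 11:06 PM − 9:00 = 2:06 PM on May 21.
Layover = 5:11 PM − 2:06 PM = 3 hours 5 minutes.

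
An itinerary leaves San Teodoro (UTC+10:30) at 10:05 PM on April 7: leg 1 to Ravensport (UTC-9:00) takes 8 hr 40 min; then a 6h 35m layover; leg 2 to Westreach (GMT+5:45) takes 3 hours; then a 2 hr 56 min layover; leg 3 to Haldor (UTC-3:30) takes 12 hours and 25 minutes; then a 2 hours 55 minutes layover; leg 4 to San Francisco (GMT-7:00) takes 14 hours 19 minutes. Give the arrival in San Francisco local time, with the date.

Convert departure to UTC: 10:05 PM − 10:30 = 11:35 AM UTC on Apr 7.
Add 8 hours and 40 minutes leg 1 → 8:15 PM UTC.
Add 6 hours 35 minutes layover in Ravensport → 2:50 AM UTC (Apr 8).
Add 3 hours leg 2 → 5:50 AM UTC.
Add 2 hours 56 minutes layover in Westreach → 8:46 AM UTC.
Add 12 hours and 25 minutes leg 3 → 9:11 PM UTC.
Add 2 hours 55 minutes layover in Haldor → 12:06 AM UTC (Apr 9).
Add 14 hours and 19 minutes leg 4 → 2:25 PM UTC.
San Francisco is UTC−7:00, so local arrival = 2:25 PM − 7:00 = 7:25 AM on Apr 9.

7:25 AM on April 9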